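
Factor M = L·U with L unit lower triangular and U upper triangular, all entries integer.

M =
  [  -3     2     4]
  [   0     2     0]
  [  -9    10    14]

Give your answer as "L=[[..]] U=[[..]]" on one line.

L=[[1,0,0],[0,1,0],[3,2,1]] U=[[-3,2,4],[0,2,0],[0,0,2]]

  row1 -= 0·row0 → [0,2,0]
  row2 -= 3·row0 → [0,4,2]
  row2 -= 2·row1 → [0,0,2]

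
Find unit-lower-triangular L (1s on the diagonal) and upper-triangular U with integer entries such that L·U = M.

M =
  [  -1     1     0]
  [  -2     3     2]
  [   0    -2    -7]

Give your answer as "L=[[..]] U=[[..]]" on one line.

L=[[1,0,0],[2,1,0],[0,-2,1]] U=[[-1,1,0],[0,1,2],[0,0,-3]]

  row1 -= 2·row0 → [0,1,2]
  row2 -= 0·row0 → [0,-2,-7]
  row2 -= -2·row1 → [0,0,-3]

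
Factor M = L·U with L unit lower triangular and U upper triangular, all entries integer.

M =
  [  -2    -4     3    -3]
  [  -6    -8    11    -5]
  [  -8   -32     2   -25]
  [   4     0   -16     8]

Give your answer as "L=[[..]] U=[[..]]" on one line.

L=[[1,0,0,0],[3,1,0,0],[4,-4,1,0],[-2,-2,3,1]] U=[[-2,-4,3,-3],[0,4,2,4],[0,0,-2,3],[0,0,0,1]]

  row1 -= 3·row0 → [0,4,2,4]
  row2 -= 4·row0 → [0,-16,-10,-13]
  row3 -= -2·row0 → [0,-8,-10,2]
  row2 -= -4·row1 → [0,0,-2,3]
  row3 -= -2·row1 → [0,0,-6,10]
  row3 -= 3·row2 → [0,0,0,1]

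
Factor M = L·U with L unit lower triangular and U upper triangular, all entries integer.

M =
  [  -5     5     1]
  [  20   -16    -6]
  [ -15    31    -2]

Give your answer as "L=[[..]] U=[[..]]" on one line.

  R1 -= -4·R0 → [0,4,-2]
  R2 -= 3·R0 → [0,16,-5]
  R2 -= 4·R1 → [0,0,3]

L=[[1,0,0],[-4,1,0],[3,4,1]] U=[[-5,5,1],[0,4,-2],[0,0,3]]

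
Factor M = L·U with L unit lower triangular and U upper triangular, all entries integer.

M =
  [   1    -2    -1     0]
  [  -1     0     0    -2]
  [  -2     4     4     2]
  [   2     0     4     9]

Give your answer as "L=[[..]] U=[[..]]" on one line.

L=[[1,0,0,0],[-1,1,0,0],[-2,0,1,0],[2,-2,2,1]] U=[[1,-2,-1,0],[0,-2,-1,-2],[0,0,2,2],[0,0,0,1]]

  R1 -= -1·R0 → [0,-2,-1,-2]
  R2 -= -2·R0 → [0,0,2,2]
  R3 -= 2·R0 → [0,4,6,9]
  R2 -= 0·R1 → [0,0,2,2]
  R3 -= -2·R1 → [0,0,4,5]
  R3 -= 2·R2 → [0,0,0,1]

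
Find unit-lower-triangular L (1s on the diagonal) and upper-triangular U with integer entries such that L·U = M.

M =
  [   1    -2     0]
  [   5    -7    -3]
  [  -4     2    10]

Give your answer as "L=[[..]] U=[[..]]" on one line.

L=[[1,0,0],[5,1,0],[-4,-2,1]] U=[[1,-2,0],[0,3,-3],[0,0,4]]

  r1 -= 5·r0 → [0,3,-3]
  r2 -= -4·r0 → [0,-6,10]
  r2 -= -2·r1 → [0,0,4]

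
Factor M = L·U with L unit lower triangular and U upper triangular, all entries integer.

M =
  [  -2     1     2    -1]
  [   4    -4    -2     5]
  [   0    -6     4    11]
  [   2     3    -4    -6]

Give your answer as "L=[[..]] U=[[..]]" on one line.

  R1 -= -2·R0 → [0,-2,2,3]
  R2 -= 0·R0 → [0,-6,4,11]
  R3 -= -1·R0 → [0,4,-2,-7]
  R2 -= 3·R1 → [0,0,-2,2]
  R3 -= -2·R1 → [0,0,2,-1]
  R3 -= -1·R2 → [0,0,0,1]

L=[[1,0,0,0],[-2,1,0,0],[0,3,1,0],[-1,-2,-1,1]] U=[[-2,1,2,-1],[0,-2,2,3],[0,0,-2,2],[0,0,0,1]]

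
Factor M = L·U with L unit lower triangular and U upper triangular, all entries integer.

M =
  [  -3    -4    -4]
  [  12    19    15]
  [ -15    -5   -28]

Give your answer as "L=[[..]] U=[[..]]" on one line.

  R1 -= -4·R0 → [0,3,-1]
  R2 -= 5·R0 → [0,15,-8]
  R2 -= 5·R1 → [0,0,-3]

L=[[1,0,0],[-4,1,0],[5,5,1]] U=[[-3,-4,-4],[0,3,-1],[0,0,-3]]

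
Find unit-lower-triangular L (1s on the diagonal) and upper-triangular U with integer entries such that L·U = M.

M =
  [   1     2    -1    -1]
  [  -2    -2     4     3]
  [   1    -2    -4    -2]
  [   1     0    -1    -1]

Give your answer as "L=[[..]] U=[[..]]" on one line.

  r1 -= -2·r0 → [0,2,2,1]
  r2 -= 1·r0 → [0,-4,-3,-1]
  r3 -= 1·r0 → [0,-2,0,0]
  r2 -= -2·r1 → [0,0,1,1]
  r3 -= -1·r1 → [0,0,2,1]
  r3 -= 2·r2 → [0,0,0,-1]

L=[[1,0,0,0],[-2,1,0,0],[1,-2,1,0],[1,-1,2,1]] U=[[1,2,-1,-1],[0,2,2,1],[0,0,1,1],[0,0,0,-1]]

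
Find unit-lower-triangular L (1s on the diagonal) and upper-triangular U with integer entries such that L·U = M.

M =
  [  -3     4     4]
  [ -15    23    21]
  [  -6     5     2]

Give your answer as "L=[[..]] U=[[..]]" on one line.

L=[[1,0,0],[5,1,0],[2,-1,1]] U=[[-3,4,4],[0,3,1],[0,0,-5]]

  r1 -= 5·r0 → [0,3,1]
  r2 -= 2·r0 → [0,-3,-6]
  r2 -= -1·r1 → [0,0,-5]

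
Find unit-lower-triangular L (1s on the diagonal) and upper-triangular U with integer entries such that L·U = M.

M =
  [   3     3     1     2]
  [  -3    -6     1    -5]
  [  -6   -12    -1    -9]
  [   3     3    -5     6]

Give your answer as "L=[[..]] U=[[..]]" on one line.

L=[[1,0,0,0],[-1,1,0,0],[-2,2,1,0],[1,0,2,1]] U=[[3,3,1,2],[0,-3,2,-3],[0,0,-3,1],[0,0,0,2]]

  R1 -= -1·R0 → [0,-3,2,-3]
  R2 -= -2·R0 → [0,-6,1,-5]
  R3 -= 1·R0 → [0,0,-6,4]
  R2 -= 2·R1 → [0,0,-3,1]
  R3 -= 0·R1 → [0,0,-6,4]
  R3 -= 2·R2 → [0,0,0,2]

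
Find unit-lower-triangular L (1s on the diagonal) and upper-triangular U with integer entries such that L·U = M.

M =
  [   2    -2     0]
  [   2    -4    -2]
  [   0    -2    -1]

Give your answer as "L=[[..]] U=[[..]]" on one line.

  r1 -= 1·r0 → [0,-2,-2]
  r2 -= 0·r0 → [0,-2,-1]
  r2 -= 1·r1 → [0,0,1]

L=[[1,0,0],[1,1,0],[0,1,1]] U=[[2,-2,0],[0,-2,-2],[0,0,1]]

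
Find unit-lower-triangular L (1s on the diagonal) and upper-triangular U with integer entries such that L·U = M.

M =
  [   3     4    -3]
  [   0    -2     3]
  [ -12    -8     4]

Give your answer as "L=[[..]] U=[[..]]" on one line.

  row1 -= 0·row0 → [0,-2,3]
  row2 -= -4·row0 → [0,8,-8]
  row2 -= -4·row1 → [0,0,4]

L=[[1,0,0],[0,1,0],[-4,-4,1]] U=[[3,4,-3],[0,-2,3],[0,0,4]]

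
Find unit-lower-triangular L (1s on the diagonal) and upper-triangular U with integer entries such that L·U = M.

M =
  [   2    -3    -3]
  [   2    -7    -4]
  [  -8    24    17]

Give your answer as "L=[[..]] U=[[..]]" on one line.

  r1 -= 1·r0 → [0,-4,-1]
  r2 -= -4·r0 → [0,12,5]
  r2 -= -3·r1 → [0,0,2]

L=[[1,0,0],[1,1,0],[-4,-3,1]] U=[[2,-3,-3],[0,-4,-1],[0,0,2]]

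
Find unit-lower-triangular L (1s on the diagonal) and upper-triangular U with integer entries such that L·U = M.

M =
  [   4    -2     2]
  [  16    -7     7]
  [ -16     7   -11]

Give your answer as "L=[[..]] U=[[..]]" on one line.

L=[[1,0,0],[4,1,0],[-4,-1,1]] U=[[4,-2,2],[0,1,-1],[0,0,-4]]

  row1 -= 4·row0 → [0,1,-1]
  row2 -= -4·row0 → [0,-1,-3]
  row2 -= -1·row1 → [0,0,-4]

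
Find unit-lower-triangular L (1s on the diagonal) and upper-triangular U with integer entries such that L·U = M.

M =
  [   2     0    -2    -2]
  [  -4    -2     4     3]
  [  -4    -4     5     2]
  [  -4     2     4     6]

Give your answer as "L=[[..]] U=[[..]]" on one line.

  r1 -= -2·r0 → [0,-2,0,-1]
  r2 -= -2·r0 → [0,-4,1,-2]
  r3 -= -2·r0 → [0,2,0,2]
  r2 -= 2·r1 → [0,0,1,0]
  r3 -= -1·r1 → [0,0,0,1]
  r3 -= 0·r2 → [0,0,0,1]

L=[[1,0,0,0],[-2,1,0,0],[-2,2,1,0],[-2,-1,0,1]] U=[[2,0,-2,-2],[0,-2,0,-1],[0,0,1,0],[0,0,0,1]]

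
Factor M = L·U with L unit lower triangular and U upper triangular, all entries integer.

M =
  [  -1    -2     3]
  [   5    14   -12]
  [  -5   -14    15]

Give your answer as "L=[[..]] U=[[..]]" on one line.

L=[[1,0,0],[-5,1,0],[5,-1,1]] U=[[-1,-2,3],[0,4,3],[0,0,3]]

  row1 -= -5·row0 → [0,4,3]
  row2 -= 5·row0 → [0,-4,0]
  row2 -= -1·row1 → [0,0,3]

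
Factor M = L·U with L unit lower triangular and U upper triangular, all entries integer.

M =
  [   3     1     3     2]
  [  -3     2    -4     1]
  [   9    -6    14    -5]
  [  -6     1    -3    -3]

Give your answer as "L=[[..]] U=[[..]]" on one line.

  r1 -= -1·r0 → [0,3,-1,3]
  r2 -= 3·r0 → [0,-9,5,-11]
  r3 -= -2·r0 → [0,3,3,1]
  r2 -= -3·r1 → [0,0,2,-2]
  r3 -= 1·r1 → [0,0,4,-2]
  r3 -= 2·r2 → [0,0,0,2]

L=[[1,0,0,0],[-1,1,0,0],[3,-3,1,0],[-2,1,2,1]] U=[[3,1,3,2],[0,3,-1,3],[0,0,2,-2],[0,0,0,2]]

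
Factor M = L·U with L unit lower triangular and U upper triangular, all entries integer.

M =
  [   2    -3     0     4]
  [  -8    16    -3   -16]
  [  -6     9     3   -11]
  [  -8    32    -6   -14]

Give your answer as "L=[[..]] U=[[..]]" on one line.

L=[[1,0,0,0],[-4,1,0,0],[-3,0,1,0],[-4,5,3,1]] U=[[2,-3,0,4],[0,4,-3,0],[0,0,3,1],[0,0,0,-1]]

  r1 -= -4·r0 → [0,4,-3,0]
  r2 -= -3·r0 → [0,0,3,1]
  r3 -= -4·r0 → [0,20,-6,2]
  r2 -= 0·r1 → [0,0,3,1]
  r3 -= 5·r1 → [0,0,9,2]
  r3 -= 3·r2 → [0,0,0,-1]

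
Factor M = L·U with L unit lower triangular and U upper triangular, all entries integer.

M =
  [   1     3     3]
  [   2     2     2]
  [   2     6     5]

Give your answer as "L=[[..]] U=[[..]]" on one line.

L=[[1,0,0],[2,1,0],[2,0,1]] U=[[1,3,3],[0,-4,-4],[0,0,-1]]

  row1 -= 2·row0 → [0,-4,-4]
  row2 -= 2·row0 → [0,0,-1]
  row2 -= 0·row1 → [0,0,-1]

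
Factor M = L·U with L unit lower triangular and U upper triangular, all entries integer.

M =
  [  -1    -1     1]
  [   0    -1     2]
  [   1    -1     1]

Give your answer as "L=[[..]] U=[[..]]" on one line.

L=[[1,0,0],[0,1,0],[-1,2,1]] U=[[-1,-1,1],[0,-1,2],[0,0,-2]]

  row1 -= 0·row0 → [0,-1,2]
  row2 -= -1·row0 → [0,-2,2]
  row2 -= 2·row1 → [0,0,-2]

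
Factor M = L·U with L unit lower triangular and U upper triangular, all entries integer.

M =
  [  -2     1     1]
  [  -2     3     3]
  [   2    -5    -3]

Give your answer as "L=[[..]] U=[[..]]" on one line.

L=[[1,0,0],[1,1,0],[-1,-2,1]] U=[[-2,1,1],[0,2,2],[0,0,2]]

  row1 -= 1·row0 → [0,2,2]
  row2 -= -1·row0 → [0,-4,-2]
  row2 -= -2·row1 → [0,0,2]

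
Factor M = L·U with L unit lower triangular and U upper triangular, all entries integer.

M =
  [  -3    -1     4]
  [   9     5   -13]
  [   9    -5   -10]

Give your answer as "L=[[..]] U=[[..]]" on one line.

L=[[1,0,0],[-3,1,0],[-3,-4,1]] U=[[-3,-1,4],[0,2,-1],[0,0,-2]]

  row1 -= -3·row0 → [0,2,-1]
  row2 -= -3·row0 → [0,-8,2]
  row2 -= -4·row1 → [0,0,-2]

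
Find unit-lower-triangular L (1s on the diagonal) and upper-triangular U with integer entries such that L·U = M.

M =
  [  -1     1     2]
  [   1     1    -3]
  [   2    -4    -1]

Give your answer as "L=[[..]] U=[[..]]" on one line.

L=[[1,0,0],[-1,1,0],[-2,-1,1]] U=[[-1,1,2],[0,2,-1],[0,0,2]]

  r1 -= -1·r0 → [0,2,-1]
  r2 -= -2·r0 → [0,-2,3]
  r2 -= -1·r1 → [0,0,2]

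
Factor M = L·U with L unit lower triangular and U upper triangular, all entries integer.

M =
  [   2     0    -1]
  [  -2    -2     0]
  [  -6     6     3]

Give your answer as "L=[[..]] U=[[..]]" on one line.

  row1 -= -1·row0 → [0,-2,-1]
  row2 -= -3·row0 → [0,6,0]
  row2 -= -3·row1 → [0,0,-3]

L=[[1,0,0],[-1,1,0],[-3,-3,1]] U=[[2,0,-1],[0,-2,-1],[0,0,-3]]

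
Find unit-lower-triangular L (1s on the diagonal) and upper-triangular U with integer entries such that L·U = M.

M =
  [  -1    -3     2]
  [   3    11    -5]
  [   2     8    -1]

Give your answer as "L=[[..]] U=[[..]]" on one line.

L=[[1,0,0],[-3,1,0],[-2,1,1]] U=[[-1,-3,2],[0,2,1],[0,0,2]]

  r1 -= -3·r0 → [0,2,1]
  r2 -= -2·r0 → [0,2,3]
  r2 -= 1·r1 → [0,0,2]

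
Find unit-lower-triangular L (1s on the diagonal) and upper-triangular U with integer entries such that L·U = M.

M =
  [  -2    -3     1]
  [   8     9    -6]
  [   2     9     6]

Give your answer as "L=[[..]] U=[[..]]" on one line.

L=[[1,0,0],[-4,1,0],[-1,-2,1]] U=[[-2,-3,1],[0,-3,-2],[0,0,3]]

  R1 -= -4·R0 → [0,-3,-2]
  R2 -= -1·R0 → [0,6,7]
  R2 -= -2·R1 → [0,0,3]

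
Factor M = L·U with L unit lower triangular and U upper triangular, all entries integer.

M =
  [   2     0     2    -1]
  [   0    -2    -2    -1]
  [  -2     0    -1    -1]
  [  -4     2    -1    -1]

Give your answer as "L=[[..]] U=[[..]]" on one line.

L=[[1,0,0,0],[0,1,0,0],[-1,0,1,0],[-2,-1,1,1]] U=[[2,0,2,-1],[0,-2,-2,-1],[0,0,1,-2],[0,0,0,-2]]

  R1 -= 0·R0 → [0,-2,-2,-1]
  R2 -= -1·R0 → [0,0,1,-2]
  R3 -= -2·R0 → [0,2,3,-3]
  R2 -= 0·R1 → [0,0,1,-2]
  R3 -= -1·R1 → [0,0,1,-4]
  R3 -= 1·R2 → [0,0,0,-2]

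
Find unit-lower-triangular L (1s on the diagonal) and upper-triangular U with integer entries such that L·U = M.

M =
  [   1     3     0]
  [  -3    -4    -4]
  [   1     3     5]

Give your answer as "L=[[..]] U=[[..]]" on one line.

  R1 -= -3·R0 → [0,5,-4]
  R2 -= 1·R0 → [0,0,5]
  R2 -= 0·R1 → [0,0,5]

L=[[1,0,0],[-3,1,0],[1,0,1]] U=[[1,3,0],[0,5,-4],[0,0,5]]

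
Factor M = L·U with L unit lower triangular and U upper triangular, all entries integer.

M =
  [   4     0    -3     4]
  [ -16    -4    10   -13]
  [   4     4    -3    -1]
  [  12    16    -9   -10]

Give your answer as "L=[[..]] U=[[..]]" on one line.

L=[[1,0,0,0],[-4,1,0,0],[1,-1,1,0],[3,-4,4,1]] U=[[4,0,-3,4],[0,-4,-2,3],[0,0,-2,-2],[0,0,0,-2]]

  R1 -= -4·R0 → [0,-4,-2,3]
  R2 -= 1·R0 → [0,4,0,-5]
  R3 -= 3·R0 → [0,16,0,-22]
  R2 -= -1·R1 → [0,0,-2,-2]
  R3 -= -4·R1 → [0,0,-8,-10]
  R3 -= 4·R2 → [0,0,0,-2]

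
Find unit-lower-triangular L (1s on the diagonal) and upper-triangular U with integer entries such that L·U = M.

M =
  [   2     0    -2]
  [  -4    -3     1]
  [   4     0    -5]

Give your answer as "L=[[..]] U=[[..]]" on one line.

L=[[1,0,0],[-2,1,0],[2,0,1]] U=[[2,0,-2],[0,-3,-3],[0,0,-1]]

  r1 -= -2·r0 → [0,-3,-3]
  r2 -= 2·r0 → [0,0,-1]
  r2 -= 0·r1 → [0,0,-1]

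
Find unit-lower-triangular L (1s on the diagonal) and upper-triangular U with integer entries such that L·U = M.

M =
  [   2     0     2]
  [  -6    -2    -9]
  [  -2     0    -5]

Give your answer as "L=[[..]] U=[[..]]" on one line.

  r1 -= -3·r0 → [0,-2,-3]
  r2 -= -1·r0 → [0,0,-3]
  r2 -= 0·r1 → [0,0,-3]

L=[[1,0,0],[-3,1,0],[-1,0,1]] U=[[2,0,2],[0,-2,-3],[0,0,-3]]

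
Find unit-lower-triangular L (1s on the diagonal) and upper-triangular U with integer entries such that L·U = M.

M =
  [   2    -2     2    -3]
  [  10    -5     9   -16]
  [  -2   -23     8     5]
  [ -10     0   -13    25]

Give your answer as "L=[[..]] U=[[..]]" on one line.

L=[[1,0,0,0],[5,1,0,0],[-1,-5,1,0],[-5,-2,-1,1]] U=[[2,-2,2,-3],[0,5,-1,-1],[0,0,5,-3],[0,0,0,5]]

  r1 -= 5·r0 → [0,5,-1,-1]
  r2 -= -1·r0 → [0,-25,10,2]
  r3 -= -5·r0 → [0,-10,-3,10]
  r2 -= -5·r1 → [0,0,5,-3]
  r3 -= -2·r1 → [0,0,-5,8]
  r3 -= -1·r2 → [0,0,0,5]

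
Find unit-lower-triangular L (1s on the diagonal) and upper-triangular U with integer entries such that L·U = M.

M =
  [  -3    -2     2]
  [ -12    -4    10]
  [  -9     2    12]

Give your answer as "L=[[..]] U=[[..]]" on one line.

  r1 -= 4·r0 → [0,4,2]
  r2 -= 3·r0 → [0,8,6]
  r2 -= 2·r1 → [0,0,2]

L=[[1,0,0],[4,1,0],[3,2,1]] U=[[-3,-2,2],[0,4,2],[0,0,2]]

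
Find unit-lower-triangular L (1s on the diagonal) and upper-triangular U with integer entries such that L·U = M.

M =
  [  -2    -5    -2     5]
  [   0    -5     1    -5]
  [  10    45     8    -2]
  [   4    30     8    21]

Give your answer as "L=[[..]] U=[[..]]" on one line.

  r1 -= 0·r0 → [0,-5,1,-5]
  r2 -= -5·r0 → [0,20,-2,23]
  r3 -= -2·r0 → [0,20,4,31]
  r2 -= -4·r1 → [0,0,2,3]
  r3 -= -4·r1 → [0,0,8,11]
  r3 -= 4·r2 → [0,0,0,-1]

L=[[1,0,0,0],[0,1,0,0],[-5,-4,1,0],[-2,-4,4,1]] U=[[-2,-5,-2,5],[0,-5,1,-5],[0,0,2,3],[0,0,0,-1]]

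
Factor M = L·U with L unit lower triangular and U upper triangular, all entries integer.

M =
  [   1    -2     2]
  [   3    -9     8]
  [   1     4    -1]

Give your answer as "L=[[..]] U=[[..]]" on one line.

  R1 -= 3·R0 → [0,-3,2]
  R2 -= 1·R0 → [0,6,-3]
  R2 -= -2·R1 → [0,0,1]

L=[[1,0,0],[3,1,0],[1,-2,1]] U=[[1,-2,2],[0,-3,2],[0,0,1]]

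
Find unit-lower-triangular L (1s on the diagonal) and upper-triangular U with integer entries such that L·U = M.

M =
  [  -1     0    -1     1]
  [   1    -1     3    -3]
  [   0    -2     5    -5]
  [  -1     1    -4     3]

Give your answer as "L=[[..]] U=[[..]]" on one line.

  R1 -= -1·R0 → [0,-1,2,-2]
  R2 -= 0·R0 → [0,-2,5,-5]
  R3 -= 1·R0 → [0,1,-3,2]
  R2 -= 2·R1 → [0,0,1,-1]
  R3 -= -1·R1 → [0,0,-1,0]
  R3 -= -1·R2 → [0,0,0,-1]

L=[[1,0,0,0],[-1,1,0,0],[0,2,1,0],[1,-1,-1,1]] U=[[-1,0,-1,1],[0,-1,2,-2],[0,0,1,-1],[0,0,0,-1]]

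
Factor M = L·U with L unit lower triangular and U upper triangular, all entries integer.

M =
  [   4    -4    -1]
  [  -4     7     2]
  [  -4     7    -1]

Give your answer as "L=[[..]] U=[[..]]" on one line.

  r1 -= -1·r0 → [0,3,1]
  r2 -= -1·r0 → [0,3,-2]
  r2 -= 1·r1 → [0,0,-3]

L=[[1,0,0],[-1,1,0],[-1,1,1]] U=[[4,-4,-1],[0,3,1],[0,0,-3]]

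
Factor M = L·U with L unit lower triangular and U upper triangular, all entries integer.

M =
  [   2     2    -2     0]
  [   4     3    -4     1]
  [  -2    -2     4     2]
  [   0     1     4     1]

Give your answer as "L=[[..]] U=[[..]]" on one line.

  row1 -= 2·row0 → [0,-1,0,1]
  row2 -= -1·row0 → [0,0,2,2]
  row3 -= 0·row0 → [0,1,4,1]
  row2 -= 0·row1 → [0,0,2,2]
  row3 -= -1·row1 → [0,0,4,2]
  row3 -= 2·row2 → [0,0,0,-2]

L=[[1,0,0,0],[2,1,0,0],[-1,0,1,0],[0,-1,2,1]] U=[[2,2,-2,0],[0,-1,0,1],[0,0,2,2],[0,0,0,-2]]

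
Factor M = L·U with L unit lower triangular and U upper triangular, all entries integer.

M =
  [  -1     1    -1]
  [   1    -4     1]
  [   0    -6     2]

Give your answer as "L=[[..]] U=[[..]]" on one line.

L=[[1,0,0],[-1,1,0],[0,2,1]] U=[[-1,1,-1],[0,-3,0],[0,0,2]]

  r1 -= -1·r0 → [0,-3,0]
  r2 -= 0·r0 → [0,-6,2]
  r2 -= 2·r1 → [0,0,2]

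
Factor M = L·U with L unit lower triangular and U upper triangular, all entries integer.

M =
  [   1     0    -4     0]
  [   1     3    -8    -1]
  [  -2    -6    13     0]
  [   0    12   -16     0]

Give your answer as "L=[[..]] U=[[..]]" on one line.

L=[[1,0,0,0],[1,1,0,0],[-2,-2,1,0],[0,4,0,1]] U=[[1,0,-4,0],[0,3,-4,-1],[0,0,-3,-2],[0,0,0,4]]

  row1 -= 1·row0 → [0,3,-4,-1]
  row2 -= -2·row0 → [0,-6,5,0]
  row3 -= 0·row0 → [0,12,-16,0]
  row2 -= -2·row1 → [0,0,-3,-2]
  row3 -= 4·row1 → [0,0,0,4]
  row3 -= 0·row2 → [0,0,0,4]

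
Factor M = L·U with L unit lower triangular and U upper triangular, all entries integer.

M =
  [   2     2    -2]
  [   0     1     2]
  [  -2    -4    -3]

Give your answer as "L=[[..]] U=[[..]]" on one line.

L=[[1,0,0],[0,1,0],[-1,-2,1]] U=[[2,2,-2],[0,1,2],[0,0,-1]]

  R1 -= 0·R0 → [0,1,2]
  R2 -= -1·R0 → [0,-2,-5]
  R2 -= -2·R1 → [0,0,-1]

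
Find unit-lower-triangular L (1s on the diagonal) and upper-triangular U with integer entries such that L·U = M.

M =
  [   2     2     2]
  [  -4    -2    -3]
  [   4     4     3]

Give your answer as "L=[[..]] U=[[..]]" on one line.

  r1 -= -2·r0 → [0,2,1]
  r2 -= 2·r0 → [0,0,-1]
  r2 -= 0·r1 → [0,0,-1]

L=[[1,0,0],[-2,1,0],[2,0,1]] U=[[2,2,2],[0,2,1],[0,0,-1]]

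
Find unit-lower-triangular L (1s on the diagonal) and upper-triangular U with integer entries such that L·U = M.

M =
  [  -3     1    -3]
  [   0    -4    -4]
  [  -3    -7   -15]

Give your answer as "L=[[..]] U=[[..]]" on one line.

L=[[1,0,0],[0,1,0],[1,2,1]] U=[[-3,1,-3],[0,-4,-4],[0,0,-4]]

  R1 -= 0·R0 → [0,-4,-4]
  R2 -= 1·R0 → [0,-8,-12]
  R2 -= 2·R1 → [0,0,-4]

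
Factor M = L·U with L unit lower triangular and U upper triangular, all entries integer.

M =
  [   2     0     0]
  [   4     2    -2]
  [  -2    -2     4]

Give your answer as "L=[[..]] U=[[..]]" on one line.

  R1 -= 2·R0 → [0,2,-2]
  R2 -= -1·R0 → [0,-2,4]
  R2 -= -1·R1 → [0,0,2]

L=[[1,0,0],[2,1,0],[-1,-1,1]] U=[[2,0,0],[0,2,-2],[0,0,2]]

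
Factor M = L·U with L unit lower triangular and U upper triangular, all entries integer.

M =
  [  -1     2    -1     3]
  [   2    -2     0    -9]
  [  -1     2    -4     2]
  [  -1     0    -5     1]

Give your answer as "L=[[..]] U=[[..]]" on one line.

L=[[1,0,0,0],[-2,1,0,0],[1,0,1,0],[1,-1,2,1]] U=[[-1,2,-1,3],[0,2,-2,-3],[0,0,-3,-1],[0,0,0,-3]]

  row1 -= -2·row0 → [0,2,-2,-3]
  row2 -= 1·row0 → [0,0,-3,-1]
  row3 -= 1·row0 → [0,-2,-4,-2]
  row2 -= 0·row1 → [0,0,-3,-1]
  row3 -= -1·row1 → [0,0,-6,-5]
  row3 -= 2·row2 → [0,0,0,-3]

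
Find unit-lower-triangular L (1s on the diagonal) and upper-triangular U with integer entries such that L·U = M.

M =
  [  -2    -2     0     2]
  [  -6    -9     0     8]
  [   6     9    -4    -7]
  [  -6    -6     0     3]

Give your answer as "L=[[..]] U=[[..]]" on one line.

L=[[1,0,0,0],[3,1,0,0],[-3,-1,1,0],[3,0,0,1]] U=[[-2,-2,0,2],[0,-3,0,2],[0,0,-4,1],[0,0,0,-3]]

  R1 -= 3·R0 → [0,-3,0,2]
  R2 -= -3·R0 → [0,3,-4,-1]
  R3 -= 3·R0 → [0,0,0,-3]
  R2 -= -1·R1 → [0,0,-4,1]
  R3 -= 0·R1 → [0,0,0,-3]
  R3 -= 0·R2 → [0,0,0,-3]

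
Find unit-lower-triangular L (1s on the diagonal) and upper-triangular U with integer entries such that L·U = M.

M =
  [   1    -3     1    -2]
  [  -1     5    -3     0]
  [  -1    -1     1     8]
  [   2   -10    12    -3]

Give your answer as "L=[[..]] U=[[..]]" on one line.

L=[[1,0,0,0],[-1,1,0,0],[-1,-2,1,0],[2,-2,-3,1]] U=[[1,-3,1,-2],[0,2,-2,-2],[0,0,-2,2],[0,0,0,3]]

  row1 -= -1·row0 → [0,2,-2,-2]
  row2 -= -1·row0 → [0,-4,2,6]
  row3 -= 2·row0 → [0,-4,10,1]
  row2 -= -2·row1 → [0,0,-2,2]
  row3 -= -2·row1 → [0,0,6,-3]
  row3 -= -3·row2 → [0,0,0,3]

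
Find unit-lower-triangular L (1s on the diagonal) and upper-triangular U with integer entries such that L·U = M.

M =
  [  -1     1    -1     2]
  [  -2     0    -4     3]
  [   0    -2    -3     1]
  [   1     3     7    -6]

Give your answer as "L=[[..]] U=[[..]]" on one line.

L=[[1,0,0,0],[2,1,0,0],[0,1,1,0],[-1,-2,-2,1]] U=[[-1,1,-1,2],[0,-2,-2,-1],[0,0,-1,2],[0,0,0,-2]]

  r1 -= 2·r0 → [0,-2,-2,-1]
  r2 -= 0·r0 → [0,-2,-3,1]
  r3 -= -1·r0 → [0,4,6,-4]
  r2 -= 1·r1 → [0,0,-1,2]
  r3 -= -2·r1 → [0,0,2,-6]
  r3 -= -2·r2 → [0,0,0,-2]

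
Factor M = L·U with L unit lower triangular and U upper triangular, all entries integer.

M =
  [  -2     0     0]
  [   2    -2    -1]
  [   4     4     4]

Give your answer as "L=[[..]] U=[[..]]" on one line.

L=[[1,0,0],[-1,1,0],[-2,-2,1]] U=[[-2,0,0],[0,-2,-1],[0,0,2]]

  r1 -= -1·r0 → [0,-2,-1]
  r2 -= -2·r0 → [0,4,4]
  r2 -= -2·r1 → [0,0,2]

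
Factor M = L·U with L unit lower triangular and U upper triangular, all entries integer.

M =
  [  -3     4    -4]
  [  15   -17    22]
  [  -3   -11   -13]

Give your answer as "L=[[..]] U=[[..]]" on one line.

L=[[1,0,0],[-5,1,0],[1,-5,1]] U=[[-3,4,-4],[0,3,2],[0,0,1]]

  row1 -= -5·row0 → [0,3,2]
  row2 -= 1·row0 → [0,-15,-9]
  row2 -= -5·row1 → [0,0,1]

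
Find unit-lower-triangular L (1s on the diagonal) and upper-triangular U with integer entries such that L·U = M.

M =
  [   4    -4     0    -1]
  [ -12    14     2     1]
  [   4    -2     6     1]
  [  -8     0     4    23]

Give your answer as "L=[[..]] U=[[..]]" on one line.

  R1 -= -3·R0 → [0,2,2,-2]
  R2 -= 1·R0 → [0,2,6,2]
  R3 -= -2·R0 → [0,-8,4,21]
  R2 -= 1·R1 → [0,0,4,4]
  R3 -= -4·R1 → [0,0,12,13]
  R3 -= 3·R2 → [0,0,0,1]

L=[[1,0,0,0],[-3,1,0,0],[1,1,1,0],[-2,-4,3,1]] U=[[4,-4,0,-1],[0,2,2,-2],[0,0,4,4],[0,0,0,1]]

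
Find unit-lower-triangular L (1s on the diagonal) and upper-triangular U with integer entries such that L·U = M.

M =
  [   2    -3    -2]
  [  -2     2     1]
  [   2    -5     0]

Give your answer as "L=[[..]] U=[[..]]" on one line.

  r1 -= -1·r0 → [0,-1,-1]
  r2 -= 1·r0 → [0,-2,2]
  r2 -= 2·r1 → [0,0,4]

L=[[1,0,0],[-1,1,0],[1,2,1]] U=[[2,-3,-2],[0,-1,-1],[0,0,4]]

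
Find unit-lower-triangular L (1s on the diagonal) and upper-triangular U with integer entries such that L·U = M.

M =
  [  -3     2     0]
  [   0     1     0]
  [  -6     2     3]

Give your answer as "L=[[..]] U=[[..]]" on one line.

  row1 -= 0·row0 → [0,1,0]
  row2 -= 2·row0 → [0,-2,3]
  row2 -= -2·row1 → [0,0,3]

L=[[1,0,0],[0,1,0],[2,-2,1]] U=[[-3,2,0],[0,1,0],[0,0,3]]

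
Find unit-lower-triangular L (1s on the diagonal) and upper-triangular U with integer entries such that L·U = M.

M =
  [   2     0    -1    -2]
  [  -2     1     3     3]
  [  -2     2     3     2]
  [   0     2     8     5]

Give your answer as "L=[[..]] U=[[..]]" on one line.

  r1 -= -1·r0 → [0,1,2,1]
  r2 -= -1·r0 → [0,2,2,0]
  r3 -= 0·r0 → [0,2,8,5]
  r2 -= 2·r1 → [0,0,-2,-2]
  r3 -= 2·r1 → [0,0,4,3]
  r3 -= -2·r2 → [0,0,0,-1]

L=[[1,0,0,0],[-1,1,0,0],[-1,2,1,0],[0,2,-2,1]] U=[[2,0,-1,-2],[0,1,2,1],[0,0,-2,-2],[0,0,0,-1]]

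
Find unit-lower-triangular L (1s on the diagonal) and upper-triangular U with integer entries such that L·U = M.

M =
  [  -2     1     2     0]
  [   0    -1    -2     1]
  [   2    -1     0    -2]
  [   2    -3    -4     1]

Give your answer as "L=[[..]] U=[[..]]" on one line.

L=[[1,0,0,0],[0,1,0,0],[-1,0,1,0],[-1,2,1,1]] U=[[-2,1,2,0],[0,-1,-2,1],[0,0,2,-2],[0,0,0,1]]

  row1 -= 0·row0 → [0,-1,-2,1]
  row2 -= -1·row0 → [0,0,2,-2]
  row3 -= -1·row0 → [0,-2,-2,1]
  row2 -= 0·row1 → [0,0,2,-2]
  row3 -= 2·row1 → [0,0,2,-1]
  row3 -= 1·row2 → [0,0,0,1]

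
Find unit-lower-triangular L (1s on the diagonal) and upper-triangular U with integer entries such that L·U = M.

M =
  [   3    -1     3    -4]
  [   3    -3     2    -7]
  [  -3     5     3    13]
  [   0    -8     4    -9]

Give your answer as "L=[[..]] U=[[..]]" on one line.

L=[[1,0,0,0],[1,1,0,0],[-1,-2,1,0],[0,4,2,1]] U=[[3,-1,3,-4],[0,-2,-1,-3],[0,0,4,3],[0,0,0,-3]]

  row1 -= 1·row0 → [0,-2,-1,-3]
  row2 -= -1·row0 → [0,4,6,9]
  row3 -= 0·row0 → [0,-8,4,-9]
  row2 -= -2·row1 → [0,0,4,3]
  row3 -= 4·row1 → [0,0,8,3]
  row3 -= 2·row2 → [0,0,0,-3]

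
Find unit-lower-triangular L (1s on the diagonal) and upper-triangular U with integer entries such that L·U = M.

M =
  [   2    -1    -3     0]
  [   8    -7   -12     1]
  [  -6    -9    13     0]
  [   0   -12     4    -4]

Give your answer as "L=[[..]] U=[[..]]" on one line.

L=[[1,0,0,0],[4,1,0,0],[-3,4,1,0],[0,4,1,1]] U=[[2,-1,-3,0],[0,-3,0,1],[0,0,4,-4],[0,0,0,-4]]

  r1 -= 4·r0 → [0,-3,0,1]
  r2 -= -3·r0 → [0,-12,4,0]
  r3 -= 0·r0 → [0,-12,4,-4]
  r2 -= 4·r1 → [0,0,4,-4]
  r3 -= 4·r1 → [0,0,4,-8]
  r3 -= 1·r2 → [0,0,0,-4]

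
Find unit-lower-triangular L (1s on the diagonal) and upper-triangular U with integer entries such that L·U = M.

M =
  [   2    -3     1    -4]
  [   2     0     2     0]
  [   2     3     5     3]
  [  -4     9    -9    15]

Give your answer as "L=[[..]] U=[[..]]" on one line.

L=[[1,0,0,0],[1,1,0,0],[1,2,1,0],[-2,1,-4,1]] U=[[2,-3,1,-4],[0,3,1,4],[0,0,2,-1],[0,0,0,-1]]

  R1 -= 1·R0 → [0,3,1,4]
  R2 -= 1·R0 → [0,6,4,7]
  R3 -= -2·R0 → [0,3,-7,7]
  R2 -= 2·R1 → [0,0,2,-1]
  R3 -= 1·R1 → [0,0,-8,3]
  R3 -= -4·R2 → [0,0,0,-1]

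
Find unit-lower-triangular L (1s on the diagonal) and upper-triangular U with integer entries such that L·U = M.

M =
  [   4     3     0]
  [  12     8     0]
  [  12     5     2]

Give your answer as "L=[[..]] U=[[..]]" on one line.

L=[[1,0,0],[3,1,0],[3,4,1]] U=[[4,3,0],[0,-1,0],[0,0,2]]

  R1 -= 3·R0 → [0,-1,0]
  R2 -= 3·R0 → [0,-4,2]
  R2 -= 4·R1 → [0,0,2]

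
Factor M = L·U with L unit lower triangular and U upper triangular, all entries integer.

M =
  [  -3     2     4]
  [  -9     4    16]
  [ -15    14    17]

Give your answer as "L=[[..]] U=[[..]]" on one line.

  r1 -= 3·r0 → [0,-2,4]
  r2 -= 5·r0 → [0,4,-3]
  r2 -= -2·r1 → [0,0,5]

L=[[1,0,0],[3,1,0],[5,-2,1]] U=[[-3,2,4],[0,-2,4],[0,0,5]]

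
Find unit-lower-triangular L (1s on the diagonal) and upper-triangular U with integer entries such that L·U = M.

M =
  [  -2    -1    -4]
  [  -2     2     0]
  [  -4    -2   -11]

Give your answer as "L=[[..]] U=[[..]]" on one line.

L=[[1,0,0],[1,1,0],[2,0,1]] U=[[-2,-1,-4],[0,3,4],[0,0,-3]]

  r1 -= 1·r0 → [0,3,4]
  r2 -= 2·r0 → [0,0,-3]
  r2 -= 0·r1 → [0,0,-3]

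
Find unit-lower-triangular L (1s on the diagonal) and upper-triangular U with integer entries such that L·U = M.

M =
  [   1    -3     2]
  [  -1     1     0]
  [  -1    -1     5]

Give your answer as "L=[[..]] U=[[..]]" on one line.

  r1 -= -1·r0 → [0,-2,2]
  r2 -= -1·r0 → [0,-4,7]
  r2 -= 2·r1 → [0,0,3]

L=[[1,0,0],[-1,1,0],[-1,2,1]] U=[[1,-3,2],[0,-2,2],[0,0,3]]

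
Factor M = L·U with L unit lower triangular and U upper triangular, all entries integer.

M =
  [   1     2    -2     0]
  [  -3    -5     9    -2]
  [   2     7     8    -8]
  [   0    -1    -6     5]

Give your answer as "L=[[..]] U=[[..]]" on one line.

  r1 -= -3·r0 → [0,1,3,-2]
  r2 -= 2·r0 → [0,3,12,-8]
  r3 -= 0·r0 → [0,-1,-6,5]
  r2 -= 3·r1 → [0,0,3,-2]
  r3 -= -1·r1 → [0,0,-3,3]
  r3 -= -1·r2 → [0,0,0,1]

L=[[1,0,0,0],[-3,1,0,0],[2,3,1,0],[0,-1,-1,1]] U=[[1,2,-2,0],[0,1,3,-2],[0,0,3,-2],[0,0,0,1]]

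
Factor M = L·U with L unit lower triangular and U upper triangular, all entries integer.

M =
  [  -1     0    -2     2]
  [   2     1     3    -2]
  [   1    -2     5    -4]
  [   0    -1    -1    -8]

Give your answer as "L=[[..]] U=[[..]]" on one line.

L=[[1,0,0,0],[-2,1,0,0],[-1,-2,1,0],[0,-1,-2,1]] U=[[-1,0,-2,2],[0,1,-1,2],[0,0,1,2],[0,0,0,-2]]

  row1 -= -2·row0 → [0,1,-1,2]
  row2 -= -1·row0 → [0,-2,3,-2]
  row3 -= 0·row0 → [0,-1,-1,-8]
  row2 -= -2·row1 → [0,0,1,2]
  row3 -= -1·row1 → [0,0,-2,-6]
  row3 -= -2·row2 → [0,0,0,-2]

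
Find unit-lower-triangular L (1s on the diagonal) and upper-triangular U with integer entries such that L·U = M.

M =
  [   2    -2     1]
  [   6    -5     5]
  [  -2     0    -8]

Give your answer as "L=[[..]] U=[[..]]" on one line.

L=[[1,0,0],[3,1,0],[-1,-2,1]] U=[[2,-2,1],[0,1,2],[0,0,-3]]

  R1 -= 3·R0 → [0,1,2]
  R2 -= -1·R0 → [0,-2,-7]
  R2 -= -2·R1 → [0,0,-3]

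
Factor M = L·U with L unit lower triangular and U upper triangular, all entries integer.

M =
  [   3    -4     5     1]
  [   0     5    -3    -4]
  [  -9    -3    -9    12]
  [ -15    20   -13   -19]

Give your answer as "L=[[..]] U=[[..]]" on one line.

L=[[1,0,0,0],[0,1,0,0],[-3,-3,1,0],[-5,0,-4,1]] U=[[3,-4,5,1],[0,5,-3,-4],[0,0,-3,3],[0,0,0,-2]]

  r1 -= 0·r0 → [0,5,-3,-4]
  r2 -= -3·r0 → [0,-15,6,15]
  r3 -= -5·r0 → [0,0,12,-14]
  r2 -= -3·r1 → [0,0,-3,3]
  r3 -= 0·r1 → [0,0,12,-14]
  r3 -= -4·r2 → [0,0,0,-2]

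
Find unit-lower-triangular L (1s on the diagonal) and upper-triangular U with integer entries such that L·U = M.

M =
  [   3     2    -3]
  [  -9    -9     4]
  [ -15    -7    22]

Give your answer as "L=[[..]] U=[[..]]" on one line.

L=[[1,0,0],[-3,1,0],[-5,-1,1]] U=[[3,2,-3],[0,-3,-5],[0,0,2]]

  row1 -= -3·row0 → [0,-3,-5]
  row2 -= -5·row0 → [0,3,7]
  row2 -= -1·row1 → [0,0,2]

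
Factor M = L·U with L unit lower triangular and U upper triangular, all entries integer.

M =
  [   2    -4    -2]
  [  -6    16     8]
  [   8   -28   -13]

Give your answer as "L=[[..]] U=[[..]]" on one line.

  row1 -= -3·row0 → [0,4,2]
  row2 -= 4·row0 → [0,-12,-5]
  row2 -= -3·row1 → [0,0,1]

L=[[1,0,0],[-3,1,0],[4,-3,1]] U=[[2,-4,-2],[0,4,2],[0,0,1]]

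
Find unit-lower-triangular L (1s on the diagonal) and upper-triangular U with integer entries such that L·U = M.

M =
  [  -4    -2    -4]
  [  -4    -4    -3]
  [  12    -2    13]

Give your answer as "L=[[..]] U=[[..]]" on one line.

L=[[1,0,0],[1,1,0],[-3,4,1]] U=[[-4,-2,-4],[0,-2,1],[0,0,-3]]

  R1 -= 1·R0 → [0,-2,1]
  R2 -= -3·R0 → [0,-8,1]
  R2 -= 4·R1 → [0,0,-3]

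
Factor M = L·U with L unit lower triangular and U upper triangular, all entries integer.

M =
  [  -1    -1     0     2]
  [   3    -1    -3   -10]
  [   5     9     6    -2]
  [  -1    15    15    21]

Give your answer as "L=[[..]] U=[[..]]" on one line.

  row1 -= -3·row0 → [0,-4,-3,-4]
  row2 -= -5·row0 → [0,4,6,8]
  row3 -= 1·row0 → [0,16,15,19]
  row2 -= -1·row1 → [0,0,3,4]
  row3 -= -4·row1 → [0,0,3,3]
  row3 -= 1·row2 → [0,0,0,-1]

L=[[1,0,0,0],[-3,1,0,0],[-5,-1,1,0],[1,-4,1,1]] U=[[-1,-1,0,2],[0,-4,-3,-4],[0,0,3,4],[0,0,0,-1]]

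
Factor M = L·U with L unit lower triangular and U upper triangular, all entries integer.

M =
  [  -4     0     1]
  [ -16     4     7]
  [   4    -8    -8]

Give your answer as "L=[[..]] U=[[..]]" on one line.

  r1 -= 4·r0 → [0,4,3]
  r2 -= -1·r0 → [0,-8,-7]
  r2 -= -2·r1 → [0,0,-1]

L=[[1,0,0],[4,1,0],[-1,-2,1]] U=[[-4,0,1],[0,4,3],[0,0,-1]]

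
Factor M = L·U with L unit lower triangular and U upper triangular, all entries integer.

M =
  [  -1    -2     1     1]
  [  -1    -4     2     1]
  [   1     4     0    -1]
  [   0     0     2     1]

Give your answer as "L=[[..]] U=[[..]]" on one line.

L=[[1,0,0,0],[1,1,0,0],[-1,-1,1,0],[0,0,1,1]] U=[[-1,-2,1,1],[0,-2,1,0],[0,0,2,0],[0,0,0,1]]

  row1 -= 1·row0 → [0,-2,1,0]
  row2 -= -1·row0 → [0,2,1,0]
  row3 -= 0·row0 → [0,0,2,1]
  row2 -= -1·row1 → [0,0,2,0]
  row3 -= 0·row1 → [0,0,2,1]
  row3 -= 1·row2 → [0,0,0,1]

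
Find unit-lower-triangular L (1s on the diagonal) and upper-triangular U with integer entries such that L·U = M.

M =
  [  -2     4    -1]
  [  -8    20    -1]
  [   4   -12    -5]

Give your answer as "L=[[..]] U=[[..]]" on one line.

L=[[1,0,0],[4,1,0],[-2,-1,1]] U=[[-2,4,-1],[0,4,3],[0,0,-4]]

  r1 -= 4·r0 → [0,4,3]
  r2 -= -2·r0 → [0,-4,-7]
  r2 -= -1·r1 → [0,0,-4]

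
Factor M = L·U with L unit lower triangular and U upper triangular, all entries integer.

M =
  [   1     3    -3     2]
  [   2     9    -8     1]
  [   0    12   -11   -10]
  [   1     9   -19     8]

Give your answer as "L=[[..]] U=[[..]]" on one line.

  R1 -= 2·R0 → [0,3,-2,-3]
  R2 -= 0·R0 → [0,12,-11,-10]
  R3 -= 1·R0 → [0,6,-16,6]
  R2 -= 4·R1 → [0,0,-3,2]
  R3 -= 2·R1 → [0,0,-12,12]
  R3 -= 4·R2 → [0,0,0,4]

L=[[1,0,0,0],[2,1,0,0],[0,4,1,0],[1,2,4,1]] U=[[1,3,-3,2],[0,3,-2,-3],[0,0,-3,2],[0,0,0,4]]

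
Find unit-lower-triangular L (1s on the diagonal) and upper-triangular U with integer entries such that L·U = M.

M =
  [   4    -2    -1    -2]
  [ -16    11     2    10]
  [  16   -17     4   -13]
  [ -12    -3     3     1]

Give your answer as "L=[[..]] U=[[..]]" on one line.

L=[[1,0,0,0],[-4,1,0,0],[4,-3,1,0],[-3,-3,-3,1]] U=[[4,-2,-1,-2],[0,3,-2,2],[0,0,2,1],[0,0,0,4]]

  r1 -= -4·r0 → [0,3,-2,2]
  r2 -= 4·r0 → [0,-9,8,-5]
  r3 -= -3·r0 → [0,-9,0,-5]
  r2 -= -3·r1 → [0,0,2,1]
  r3 -= -3·r1 → [0,0,-6,1]
  r3 -= -3·r2 → [0,0,0,4]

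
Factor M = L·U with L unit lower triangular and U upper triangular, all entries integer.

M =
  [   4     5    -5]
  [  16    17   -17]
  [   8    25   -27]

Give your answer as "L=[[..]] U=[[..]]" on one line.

  row1 -= 4·row0 → [0,-3,3]
  row2 -= 2·row0 → [0,15,-17]
  row2 -= -5·row1 → [0,0,-2]

L=[[1,0,0],[4,1,0],[2,-5,1]] U=[[4,5,-5],[0,-3,3],[0,0,-2]]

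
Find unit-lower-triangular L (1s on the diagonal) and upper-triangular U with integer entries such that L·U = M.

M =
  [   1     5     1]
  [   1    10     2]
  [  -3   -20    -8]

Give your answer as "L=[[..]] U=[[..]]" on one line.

L=[[1,0,0],[1,1,0],[-3,-1,1]] U=[[1,5,1],[0,5,1],[0,0,-4]]

  R1 -= 1·R0 → [0,5,1]
  R2 -= -3·R0 → [0,-5,-5]
  R2 -= -1·R1 → [0,0,-4]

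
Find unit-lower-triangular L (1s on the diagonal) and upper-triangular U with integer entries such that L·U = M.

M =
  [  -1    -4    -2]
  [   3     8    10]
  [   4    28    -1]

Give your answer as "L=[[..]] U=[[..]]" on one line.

L=[[1,0,0],[-3,1,0],[-4,-3,1]] U=[[-1,-4,-2],[0,-4,4],[0,0,3]]

  row1 -= -3·row0 → [0,-4,4]
  row2 -= -4·row0 → [0,12,-9]
  row2 -= -3·row1 → [0,0,3]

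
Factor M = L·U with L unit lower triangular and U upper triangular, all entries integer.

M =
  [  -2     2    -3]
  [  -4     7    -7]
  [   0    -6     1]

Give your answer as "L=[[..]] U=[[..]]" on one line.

L=[[1,0,0],[2,1,0],[0,-2,1]] U=[[-2,2,-3],[0,3,-1],[0,0,-1]]

  r1 -= 2·r0 → [0,3,-1]
  r2 -= 0·r0 → [0,-6,1]
  r2 -= -2·r1 → [0,0,-1]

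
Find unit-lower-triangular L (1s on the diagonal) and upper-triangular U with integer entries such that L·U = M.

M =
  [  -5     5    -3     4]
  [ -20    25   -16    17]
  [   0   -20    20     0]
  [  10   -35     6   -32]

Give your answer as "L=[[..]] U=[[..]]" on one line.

  row1 -= 4·row0 → [0,5,-4,1]
  row2 -= 0·row0 → [0,-20,20,0]
  row3 -= -2·row0 → [0,-25,0,-24]
  row2 -= -4·row1 → [0,0,4,4]
  row3 -= -5·row1 → [0,0,-20,-19]
  row3 -= -5·row2 → [0,0,0,1]

L=[[1,0,0,0],[4,1,0,0],[0,-4,1,0],[-2,-5,-5,1]] U=[[-5,5,-3,4],[0,5,-4,1],[0,0,4,4],[0,0,0,1]]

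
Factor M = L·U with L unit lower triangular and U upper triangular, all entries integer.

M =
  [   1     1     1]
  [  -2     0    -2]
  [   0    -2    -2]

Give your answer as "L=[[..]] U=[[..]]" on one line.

L=[[1,0,0],[-2,1,0],[0,-1,1]] U=[[1,1,1],[0,2,0],[0,0,-2]]

  row1 -= -2·row0 → [0,2,0]
  row2 -= 0·row0 → [0,-2,-2]
  row2 -= -1·row1 → [0,0,-2]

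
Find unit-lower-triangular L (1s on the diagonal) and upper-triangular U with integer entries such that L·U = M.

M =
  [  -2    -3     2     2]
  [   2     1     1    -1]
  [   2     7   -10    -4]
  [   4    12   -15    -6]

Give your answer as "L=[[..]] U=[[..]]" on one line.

  row1 -= -1·row0 → [0,-2,3,1]
  row2 -= -1·row0 → [0,4,-8,-2]
  row3 -= -2·row0 → [0,6,-11,-2]
  row2 -= -2·row1 → [0,0,-2,0]
  row3 -= -3·row1 → [0,0,-2,1]
  row3 -= 1·row2 → [0,0,0,1]

L=[[1,0,0,0],[-1,1,0,0],[-1,-2,1,0],[-2,-3,1,1]] U=[[-2,-3,2,2],[0,-2,3,1],[0,0,-2,0],[0,0,0,1]]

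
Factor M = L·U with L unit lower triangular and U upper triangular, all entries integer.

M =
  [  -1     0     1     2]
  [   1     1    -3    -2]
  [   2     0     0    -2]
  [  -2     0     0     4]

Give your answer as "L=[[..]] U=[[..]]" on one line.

  row1 -= -1·row0 → [0,1,-2,0]
  row2 -= -2·row0 → [0,0,2,2]
  row3 -= 2·row0 → [0,0,-2,0]
  row2 -= 0·row1 → [0,0,2,2]
  row3 -= 0·row1 → [0,0,-2,0]
  row3 -= -1·row2 → [0,0,0,2]

L=[[1,0,0,0],[-1,1,0,0],[-2,0,1,0],[2,0,-1,1]] U=[[-1,0,1,2],[0,1,-2,0],[0,0,2,2],[0,0,0,2]]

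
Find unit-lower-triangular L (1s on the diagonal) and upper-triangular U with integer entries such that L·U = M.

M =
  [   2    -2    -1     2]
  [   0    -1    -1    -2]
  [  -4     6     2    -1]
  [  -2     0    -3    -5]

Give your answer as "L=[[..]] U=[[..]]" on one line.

  r1 -= 0·r0 → [0,-1,-1,-2]
  r2 -= -2·r0 → [0,2,0,3]
  r3 -= -1·r0 → [0,-2,-4,-3]
  r2 -= -2·r1 → [0,0,-2,-1]
  r3 -= 2·r1 → [0,0,-2,1]
  r3 -= 1·r2 → [0,0,0,2]

L=[[1,0,0,0],[0,1,0,0],[-2,-2,1,0],[-1,2,1,1]] U=[[2,-2,-1,2],[0,-1,-1,-2],[0,0,-2,-1],[0,0,0,2]]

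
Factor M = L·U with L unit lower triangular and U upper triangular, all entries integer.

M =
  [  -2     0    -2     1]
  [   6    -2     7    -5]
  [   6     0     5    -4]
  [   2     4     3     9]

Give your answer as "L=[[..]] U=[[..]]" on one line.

  row1 -= -3·row0 → [0,-2,1,-2]
  row2 -= -3·row0 → [0,0,-1,-1]
  row3 -= -1·row0 → [0,4,1,10]
  row2 -= 0·row1 → [0,0,-1,-1]
  row3 -= -2·row1 → [0,0,3,6]
  row3 -= -3·row2 → [0,0,0,3]

L=[[1,0,0,0],[-3,1,0,0],[-3,0,1,0],[-1,-2,-3,1]] U=[[-2,0,-2,1],[0,-2,1,-2],[0,0,-1,-1],[0,0,0,3]]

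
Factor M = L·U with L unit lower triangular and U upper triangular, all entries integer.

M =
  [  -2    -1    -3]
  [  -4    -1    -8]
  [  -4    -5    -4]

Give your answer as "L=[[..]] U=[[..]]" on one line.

L=[[1,0,0],[2,1,0],[2,-3,1]] U=[[-2,-1,-3],[0,1,-2],[0,0,-4]]

  R1 -= 2·R0 → [0,1,-2]
  R2 -= 2·R0 → [0,-3,2]
  R2 -= -3·R1 → [0,0,-4]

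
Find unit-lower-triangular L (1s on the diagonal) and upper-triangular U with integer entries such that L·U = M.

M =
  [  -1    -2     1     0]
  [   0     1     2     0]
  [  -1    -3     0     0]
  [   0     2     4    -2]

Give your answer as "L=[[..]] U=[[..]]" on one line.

L=[[1,0,0,0],[0,1,0,0],[1,-1,1,0],[0,2,0,1]] U=[[-1,-2,1,0],[0,1,2,0],[0,0,1,0],[0,0,0,-2]]

  r1 -= 0·r0 → [0,1,2,0]
  r2 -= 1·r0 → [0,-1,-1,0]
  r3 -= 0·r0 → [0,2,4,-2]
  r2 -= -1·r1 → [0,0,1,0]
  r3 -= 2·r1 → [0,0,0,-2]
  r3 -= 0·r2 → [0,0,0,-2]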